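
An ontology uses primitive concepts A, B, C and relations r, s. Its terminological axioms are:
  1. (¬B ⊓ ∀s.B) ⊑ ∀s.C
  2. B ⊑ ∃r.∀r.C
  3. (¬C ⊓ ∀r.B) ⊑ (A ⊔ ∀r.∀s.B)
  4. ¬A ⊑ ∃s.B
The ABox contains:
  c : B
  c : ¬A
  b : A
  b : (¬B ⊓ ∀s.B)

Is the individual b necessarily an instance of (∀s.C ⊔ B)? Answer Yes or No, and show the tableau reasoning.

Yes

1. b : (∀s.C ⊔ B)?  L(b) = {A, (¬B ⊓ ∀s.B)} ∪ {(∃s.¬C ⊓ ¬B)}
   clash {C, ¬C} at an ∃-successor — b ∈ (∀s.C ⊔ B)
2. Hence b : (∀s.C ⊔ B): entailed.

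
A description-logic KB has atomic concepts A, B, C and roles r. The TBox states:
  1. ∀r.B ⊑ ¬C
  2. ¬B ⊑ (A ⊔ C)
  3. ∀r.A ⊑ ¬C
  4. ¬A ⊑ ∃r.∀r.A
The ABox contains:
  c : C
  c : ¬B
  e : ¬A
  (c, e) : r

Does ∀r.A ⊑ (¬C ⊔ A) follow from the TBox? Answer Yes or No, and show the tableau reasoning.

Yes

1. ∀r.A ⊑ (¬C ⊔ A)  ⇔  (∀r.A ⊓ (C ⊓ ¬A)) unsat w.r.t. T
   all branches close; clash {C, ¬C} at x₀
2. Hence ∀r.A ⊑ (¬C ⊔ A): entailed.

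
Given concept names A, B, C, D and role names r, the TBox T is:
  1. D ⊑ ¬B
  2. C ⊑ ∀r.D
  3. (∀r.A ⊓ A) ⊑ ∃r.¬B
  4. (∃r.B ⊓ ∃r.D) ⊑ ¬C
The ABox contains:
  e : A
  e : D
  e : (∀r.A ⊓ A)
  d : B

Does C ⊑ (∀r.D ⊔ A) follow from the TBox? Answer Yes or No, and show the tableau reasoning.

1. C ⊑ (∀r.D ⊔ A)  ⇔  (C ⊓ (∃r.¬D ⊓ ¬A)) unsat w.r.t. T
   all branches close; clash {C, ¬C} at x₀
2. Hence C ⊑ (∀r.D ⊔ A): entailed.

Yes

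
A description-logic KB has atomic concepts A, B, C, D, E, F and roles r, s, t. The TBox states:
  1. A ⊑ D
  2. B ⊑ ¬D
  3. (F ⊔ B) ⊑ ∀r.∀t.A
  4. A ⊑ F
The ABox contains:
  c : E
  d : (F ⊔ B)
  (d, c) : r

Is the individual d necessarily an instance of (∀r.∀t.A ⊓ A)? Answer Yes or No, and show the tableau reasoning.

1. d : (∀r.∀t.A ⊓ A)?  L(d) = {(F ⊔ B)} ∪ {(∃r.∃t.¬A ⊔ ¬A)}
   apply at d: (F ⊔ B)⊑∀r.∀t.A
   open: L(d) ⊇ {F, ¬A, ¬B, ∀r.∀t.A} — d ∉ (∀r.∀t.A ⊓ A) possible
2. Hence d : (∀r.∀t.A ⊓ A): not entailed.

No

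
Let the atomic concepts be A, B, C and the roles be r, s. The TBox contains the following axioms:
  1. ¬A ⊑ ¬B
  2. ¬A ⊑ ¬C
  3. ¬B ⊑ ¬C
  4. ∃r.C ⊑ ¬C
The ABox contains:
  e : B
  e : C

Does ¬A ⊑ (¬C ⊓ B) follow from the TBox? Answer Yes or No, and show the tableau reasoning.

1. ¬A ⊑ (¬C ⊓ B)  ⇔  (¬A ⊓ (C ⊔ ¬B)) unsat w.r.t. T
   apply at x₀: ¬A⊑¬B; ¬A⊑¬C
   open: L(x₀) ⊇ {¬A, ¬B, ¬C}
2. Hence ¬A ⊑ (¬C ⊓ B): not entailed.

No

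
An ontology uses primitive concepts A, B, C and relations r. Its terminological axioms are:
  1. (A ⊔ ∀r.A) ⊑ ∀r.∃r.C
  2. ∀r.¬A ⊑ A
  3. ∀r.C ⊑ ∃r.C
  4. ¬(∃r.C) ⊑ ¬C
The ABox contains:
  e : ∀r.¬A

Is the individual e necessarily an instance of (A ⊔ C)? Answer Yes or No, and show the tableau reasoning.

Yes

1. e : (A ⊔ C)?  L(e) = {∀r.¬A} ∪ {(¬A ⊓ ¬C)}
   clash {A, ¬A} at e — e ∈ (A ⊔ C)
2. Hence e : (A ⊔ C): entailed.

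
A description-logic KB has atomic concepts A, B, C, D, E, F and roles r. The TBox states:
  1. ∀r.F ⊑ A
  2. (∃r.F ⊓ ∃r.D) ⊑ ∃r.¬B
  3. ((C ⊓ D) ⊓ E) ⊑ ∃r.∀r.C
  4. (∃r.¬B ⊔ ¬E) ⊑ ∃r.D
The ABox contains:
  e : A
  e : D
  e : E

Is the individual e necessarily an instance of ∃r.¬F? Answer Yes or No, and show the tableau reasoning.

No

1. e : ∃r.¬F?  L(e) = {A, D, E} ∪ {∀r.F}
   open: L(e) ⊇ {A, D, E, ¬C, ∀r.B, …} — e ∉ ∃r.¬F possible
2. Hence e : ∃r.¬F: not entailed.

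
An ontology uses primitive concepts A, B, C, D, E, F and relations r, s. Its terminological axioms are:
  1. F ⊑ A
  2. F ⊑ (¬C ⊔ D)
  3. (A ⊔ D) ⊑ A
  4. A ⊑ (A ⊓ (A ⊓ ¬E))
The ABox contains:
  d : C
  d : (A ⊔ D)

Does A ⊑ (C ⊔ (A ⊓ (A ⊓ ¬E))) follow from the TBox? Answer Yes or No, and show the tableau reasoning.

1. A ⊑ (C ⊔ (A ⊓ (A ⊓ ¬E)))  ⇔  (A ⊓ (¬C ⊓ (¬A ⊔ (¬A ⊔ E)))) unsat w.r.t. T
   all branches close; clash {E, ¬E} at x₀
2. Hence A ⊑ (C ⊔ (A ⊓ (A ⊓ ¬E))): entailed.

Yes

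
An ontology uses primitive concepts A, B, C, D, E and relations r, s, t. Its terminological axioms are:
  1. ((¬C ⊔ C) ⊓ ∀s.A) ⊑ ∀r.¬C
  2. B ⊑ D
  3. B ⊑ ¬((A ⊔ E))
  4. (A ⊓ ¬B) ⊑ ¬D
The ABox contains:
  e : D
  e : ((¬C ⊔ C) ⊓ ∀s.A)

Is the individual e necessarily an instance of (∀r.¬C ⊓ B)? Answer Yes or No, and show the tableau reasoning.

No

1. e : (∀r.¬C ⊓ B)?  L(e) = {D, ((¬C ⊔ C) ⊓ ∀s.A)} ∪ {(∃r.C ⊔ ¬B)}
   apply at e: ((¬C ⊔ C) ⊓ ∀s.A)⊑∀r.¬C
   open: L(e) ⊇ {D, ¬A, ¬B, ¬C, ∀r.¬C, …} — e ∉ (∀r.¬C ⊓ B) possible
2. Hence e : (∀r.¬C ⊓ B): not entailed.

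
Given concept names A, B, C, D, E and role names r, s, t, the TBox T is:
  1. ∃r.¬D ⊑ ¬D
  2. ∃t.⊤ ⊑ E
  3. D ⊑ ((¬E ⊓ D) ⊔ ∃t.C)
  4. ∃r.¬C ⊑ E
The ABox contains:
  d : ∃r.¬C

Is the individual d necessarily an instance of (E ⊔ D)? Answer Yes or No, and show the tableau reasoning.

1. d : (E ⊔ D)?  L(d) = {∃r.¬C} ∪ {(¬E ⊓ ¬D)}
   clash {E, ¬E} at d — d ∈ (E ⊔ D)
2. Hence d : (E ⊔ D): entailed.

Yes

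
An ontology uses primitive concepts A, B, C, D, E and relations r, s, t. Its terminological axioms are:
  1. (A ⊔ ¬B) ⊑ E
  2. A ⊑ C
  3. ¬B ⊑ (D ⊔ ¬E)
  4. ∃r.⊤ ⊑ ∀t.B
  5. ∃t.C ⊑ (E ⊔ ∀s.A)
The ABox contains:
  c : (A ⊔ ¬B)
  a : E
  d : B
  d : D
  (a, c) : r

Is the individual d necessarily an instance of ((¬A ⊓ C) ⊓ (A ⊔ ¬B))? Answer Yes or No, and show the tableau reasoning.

1. d : ((¬A ⊓ C) ⊓ (A ⊔ ¬B))?  L(d) = {B, D} ∪ {((A ⊔ ¬C) ⊔ (¬A ⊓ B))}
   open: L(d) ⊇ {B, D, ¬A, ¬C, ∀r.⊥, …} — d ∉ ((¬A ⊓ C) ⊓ (A ⊔ ¬B)) possible
2. Hence d : ((¬A ⊓ C) ⊓ (A ⊔ ¬B)): not entailed.

No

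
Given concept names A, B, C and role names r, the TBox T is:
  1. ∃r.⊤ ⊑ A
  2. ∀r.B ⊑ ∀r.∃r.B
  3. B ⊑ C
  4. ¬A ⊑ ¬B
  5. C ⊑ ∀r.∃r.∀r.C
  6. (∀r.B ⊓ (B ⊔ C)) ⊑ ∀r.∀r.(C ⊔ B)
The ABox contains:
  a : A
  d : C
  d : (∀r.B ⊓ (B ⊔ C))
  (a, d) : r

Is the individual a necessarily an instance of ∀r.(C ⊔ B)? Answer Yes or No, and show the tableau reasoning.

1. a : ∀r.(C ⊔ B)?  L(a) = {A} ∪ {∃r.(¬C ⊓ ¬B)}
   open: L(a) ⊇ {A, ¬B, ¬C, ∃r.(¬C ⊓ ¬B), ∃r.¬B} (+ ∃-successors) — a ∉ ∀r.(C ⊔ B) possible
2. Hence a : ∀r.(C ⊔ B): not entailed.

No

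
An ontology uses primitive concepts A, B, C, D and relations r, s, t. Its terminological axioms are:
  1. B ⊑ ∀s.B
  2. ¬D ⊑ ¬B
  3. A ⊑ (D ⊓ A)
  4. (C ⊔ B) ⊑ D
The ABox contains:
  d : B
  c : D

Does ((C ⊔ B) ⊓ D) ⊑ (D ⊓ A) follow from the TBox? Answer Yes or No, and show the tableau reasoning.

No

1. ((C ⊔ B) ⊓ D) ⊑ (D ⊓ A)  ⇔  (((C ⊔ B) ⊓ D) ⊓ (¬D ⊔ ¬A)) unsat w.r.t. T
   open: L(x₀) ⊇ {C, D, ¬A, ¬B}
2. Hence ((C ⊔ B) ⊓ D) ⊑ (D ⊓ A): not entailed.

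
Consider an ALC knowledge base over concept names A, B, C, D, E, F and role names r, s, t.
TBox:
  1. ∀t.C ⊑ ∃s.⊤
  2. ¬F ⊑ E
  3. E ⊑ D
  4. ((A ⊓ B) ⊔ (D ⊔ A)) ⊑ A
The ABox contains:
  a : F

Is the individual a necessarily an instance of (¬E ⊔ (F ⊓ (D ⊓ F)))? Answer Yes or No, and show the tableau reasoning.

Yes

1. a : (¬E ⊔ (F ⊓ (D ⊓ F)))?  L(a) = {F} ∪ {(E ⊓ (¬F ⊔ (¬D ⊔ ¬F)))}
   clash {F, ¬F} at a — a ∈ (¬E ⊔ (F ⊓ (D ⊓ F)))
2. Hence a : (¬E ⊔ (F ⊓ (D ⊓ F))): entailed.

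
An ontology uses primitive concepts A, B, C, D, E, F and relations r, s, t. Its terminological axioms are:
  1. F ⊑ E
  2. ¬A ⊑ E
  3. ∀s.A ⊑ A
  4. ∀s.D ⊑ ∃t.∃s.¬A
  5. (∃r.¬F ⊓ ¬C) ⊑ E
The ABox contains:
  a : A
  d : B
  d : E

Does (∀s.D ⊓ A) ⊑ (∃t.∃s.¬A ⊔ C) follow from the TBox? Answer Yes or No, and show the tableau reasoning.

1. (∀s.D ⊓ A) ⊑ (∃t.∃s.¬A ⊔ C)  ⇔  ((∀s.D ⊓ A) ⊓ (∀t.∀s.A ⊓ ¬C)) unsat w.r.t. T
   all branches close; clash {A, ¬A} at an ∃-successor
2. Hence (∀s.D ⊓ A) ⊑ (∃t.∃s.¬A ⊔ C): entailed.

Yes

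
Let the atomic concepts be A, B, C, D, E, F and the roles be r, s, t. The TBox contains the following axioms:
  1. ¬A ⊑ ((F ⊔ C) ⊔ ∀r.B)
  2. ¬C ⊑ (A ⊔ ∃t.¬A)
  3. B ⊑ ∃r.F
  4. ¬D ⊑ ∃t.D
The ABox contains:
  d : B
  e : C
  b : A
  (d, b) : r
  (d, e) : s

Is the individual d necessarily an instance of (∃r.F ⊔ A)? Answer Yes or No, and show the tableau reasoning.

Yes

1. d : (∃r.F ⊔ A)?  L(d) = {B} ∪ {(∀r.¬F ⊓ ¬A)}
   clash {F, ¬F} at an ∃-successor — d ∈ (∃r.F ⊔ A)
2. Hence d : (∃r.F ⊔ A): entailed.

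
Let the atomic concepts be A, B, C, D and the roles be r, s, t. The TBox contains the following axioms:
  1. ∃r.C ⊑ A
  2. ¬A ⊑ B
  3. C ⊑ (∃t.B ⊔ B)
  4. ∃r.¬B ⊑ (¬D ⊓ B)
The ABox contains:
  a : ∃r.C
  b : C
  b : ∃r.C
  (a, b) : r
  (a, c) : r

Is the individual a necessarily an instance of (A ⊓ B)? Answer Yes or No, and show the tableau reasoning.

No

1. a : (A ⊓ B)?  L(a) = {∃r.C} ∪ {(¬A ⊔ ¬B)}
   apply at a: ∃r.C⊑A
   open: L(a) ⊇ {A, ¬B, ¬C, ∀r.B, ∃r.C} (+ ∃-successors) — a ∉ (A ⊓ B) possible
2. Hence a : (A ⊓ B): not entailed.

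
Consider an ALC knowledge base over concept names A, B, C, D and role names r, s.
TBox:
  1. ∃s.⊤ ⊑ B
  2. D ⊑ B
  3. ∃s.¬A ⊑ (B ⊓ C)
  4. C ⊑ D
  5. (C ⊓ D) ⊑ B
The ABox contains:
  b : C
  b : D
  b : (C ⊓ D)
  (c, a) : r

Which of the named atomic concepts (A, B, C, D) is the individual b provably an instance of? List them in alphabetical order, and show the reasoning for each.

1. b : A?  L(b) = {C, D, (C ⊓ D)} ∪ {¬A}
   apply at b: D⊑B; (C ⊓ D)⊑B
   open: L(b) ⊇ {B, C, D, ¬A, ∀s.A} — b ∉ A possible
2. b : B?  L(b) = {C, D, (C ⊓ D)} ∪ {¬B}
   clash {B, ¬B} at b — b ∈ B
3. b : C?  L(b) = {C, D, (C ⊓ D)} ∪ {¬C}
   clash {C, ¬C} at b — b ∈ C
4. b : D?  L(b) = {C, D, (C ⊓ D)} ∪ {¬D}
   clash {D, ¬D} at b — b ∈ D
5. Entailed for b: {B, C, D}

{B, C, D}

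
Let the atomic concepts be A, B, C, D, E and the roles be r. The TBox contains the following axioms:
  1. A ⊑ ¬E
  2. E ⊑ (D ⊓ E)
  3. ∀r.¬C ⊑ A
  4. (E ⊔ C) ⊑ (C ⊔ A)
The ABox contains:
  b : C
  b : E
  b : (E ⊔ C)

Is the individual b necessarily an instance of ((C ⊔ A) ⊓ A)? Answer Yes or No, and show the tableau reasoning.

No

1. b : ((C ⊔ A) ⊓ A)?  L(b) = {C, E, (E ⊔ C)} ∪ {((¬C ⊓ ¬A) ⊔ ¬A)}
   apply at b: E⊑(D ⊓ E); (E ⊔ C)⊑(C ⊔ A)
   open: L(b) ⊇ {C, D, E, ¬A, ∃r.C} (+ ∃-successors) — b ∉ ((C ⊔ A) ⊓ A) possible
2. Hence b : ((C ⊔ A) ⊓ A): not entailed.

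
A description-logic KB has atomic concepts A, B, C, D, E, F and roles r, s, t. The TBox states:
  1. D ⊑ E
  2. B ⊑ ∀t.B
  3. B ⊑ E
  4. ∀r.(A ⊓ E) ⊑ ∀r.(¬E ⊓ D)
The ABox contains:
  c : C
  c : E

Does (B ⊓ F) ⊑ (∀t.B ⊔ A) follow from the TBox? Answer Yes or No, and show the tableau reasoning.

1. (B ⊓ F) ⊑ (∀t.B ⊔ A)  ⇔  ((B ⊓ F) ⊓ (∃t.¬B ⊓ ¬A)) unsat w.r.t. T
   all branches close; clash {B, ¬B} at an ∃-successor
2. Hence (B ⊓ F) ⊑ (∀t.B ⊔ A): entailed.

Yes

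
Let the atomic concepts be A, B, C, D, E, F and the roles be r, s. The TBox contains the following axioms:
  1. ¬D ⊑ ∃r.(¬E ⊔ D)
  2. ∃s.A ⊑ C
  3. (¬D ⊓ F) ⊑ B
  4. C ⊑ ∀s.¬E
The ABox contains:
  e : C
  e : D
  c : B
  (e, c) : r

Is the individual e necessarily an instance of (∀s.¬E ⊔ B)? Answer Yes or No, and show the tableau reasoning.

1. e : (∀s.¬E ⊔ B)?  L(e) = {C, D} ∪ {(∃s.E ⊓ ¬B)}
   clash {B, ¬B} at e — e ∈ (∀s.¬E ⊔ B)
2. Hence e : (∀s.¬E ⊔ B): entailed.

Yes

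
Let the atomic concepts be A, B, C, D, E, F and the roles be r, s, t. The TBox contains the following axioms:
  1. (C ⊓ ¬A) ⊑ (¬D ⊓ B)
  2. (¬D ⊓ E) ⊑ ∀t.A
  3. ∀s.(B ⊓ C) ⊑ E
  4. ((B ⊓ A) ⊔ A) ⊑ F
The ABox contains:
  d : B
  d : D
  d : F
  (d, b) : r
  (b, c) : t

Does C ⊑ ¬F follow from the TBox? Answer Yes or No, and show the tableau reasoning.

No

1. C ⊑ ¬F  ⇔  (C ⊓ F) unsat w.r.t. T
   open: L(x₀) ⊇ {A, C, D, F, ∃s.(¬B ⊔ ¬C)} (+ ∃-successors)
2. Hence C ⊑ ¬F: not entailed.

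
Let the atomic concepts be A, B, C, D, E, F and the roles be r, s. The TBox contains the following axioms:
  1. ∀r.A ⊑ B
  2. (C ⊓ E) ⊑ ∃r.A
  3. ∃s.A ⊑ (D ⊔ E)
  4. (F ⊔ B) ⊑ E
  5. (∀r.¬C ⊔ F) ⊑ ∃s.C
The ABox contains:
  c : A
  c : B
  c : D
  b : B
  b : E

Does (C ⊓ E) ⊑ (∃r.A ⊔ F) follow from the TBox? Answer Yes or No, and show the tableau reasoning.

1. (C ⊓ E) ⊑ (∃r.A ⊔ F)  ⇔  ((C ⊓ E) ⊓ (∀r.¬A ⊓ ¬F)) unsat w.r.t. T
   all branches close; clash {A, ¬A} at an ∃-successor
2. Hence (C ⊓ E) ⊑ (∃r.A ⊔ F): entailed.

Yes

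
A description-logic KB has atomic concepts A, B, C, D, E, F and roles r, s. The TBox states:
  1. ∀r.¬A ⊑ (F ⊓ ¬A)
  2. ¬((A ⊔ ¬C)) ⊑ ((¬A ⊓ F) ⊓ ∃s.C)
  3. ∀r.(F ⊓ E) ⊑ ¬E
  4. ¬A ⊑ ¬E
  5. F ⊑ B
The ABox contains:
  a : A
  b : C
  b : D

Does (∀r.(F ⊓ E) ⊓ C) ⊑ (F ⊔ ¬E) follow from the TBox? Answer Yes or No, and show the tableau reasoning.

Yes

1. (∀r.(F ⊓ E) ⊓ C) ⊑ (F ⊔ ¬E)  ⇔  ((∀r.(F ⊓ E) ⊓ C) ⊓ (¬F ⊓ E)) unsat w.r.t. T
   all branches close; clash {E, ¬E} at x₀
2. Hence (∀r.(F ⊓ E) ⊓ C) ⊑ (F ⊔ ¬E): entailed.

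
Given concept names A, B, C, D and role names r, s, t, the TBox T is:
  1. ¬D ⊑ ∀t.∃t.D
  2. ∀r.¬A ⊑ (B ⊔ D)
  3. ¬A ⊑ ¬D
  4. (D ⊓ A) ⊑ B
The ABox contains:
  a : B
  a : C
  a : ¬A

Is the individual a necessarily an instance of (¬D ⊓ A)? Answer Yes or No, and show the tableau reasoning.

No

1. a : (¬D ⊓ A)?  L(a) = {B, C, ¬A} ∪ {(D ⊔ ¬A)}
   apply at a: ¬A⊑¬D
   open: L(a) ⊇ {B, C, ¬A, ¬D, ∀t.∃t.D, …} (+ ∃-successors) — a ∉ (¬D ⊓ A) possible
2. Hence a : (¬D ⊓ A): not entailed.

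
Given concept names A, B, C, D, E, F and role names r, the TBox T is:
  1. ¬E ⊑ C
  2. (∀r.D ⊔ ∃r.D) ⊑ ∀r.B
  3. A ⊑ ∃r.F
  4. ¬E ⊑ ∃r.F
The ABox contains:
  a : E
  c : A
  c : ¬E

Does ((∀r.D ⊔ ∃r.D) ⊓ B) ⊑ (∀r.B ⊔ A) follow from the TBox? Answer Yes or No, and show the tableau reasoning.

1. ((∀r.D ⊔ ∃r.D) ⊓ B) ⊑ (∀r.B ⊔ A)  ⇔  (((∀r.D ⊔ ∃r.D) ⊓ B) ⊓ (∃r.¬B ⊓ ¬A)) unsat w.r.t. T
   all branches close; clash {B, ¬B} at an ∃-successor
2. Hence ((∀r.D ⊔ ∃r.D) ⊓ B) ⊑ (∀r.B ⊔ A): entailed.

Yes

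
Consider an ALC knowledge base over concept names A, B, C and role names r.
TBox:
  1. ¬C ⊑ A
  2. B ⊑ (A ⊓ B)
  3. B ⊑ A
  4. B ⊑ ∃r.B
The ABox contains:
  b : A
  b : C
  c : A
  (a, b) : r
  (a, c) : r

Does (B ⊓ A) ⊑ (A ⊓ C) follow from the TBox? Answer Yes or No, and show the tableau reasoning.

No

1. (B ⊓ A) ⊑ (A ⊓ C)  ⇔  ((B ⊓ A) ⊓ (¬A ⊔ ¬C)) unsat w.r.t. T
   apply at x₀: B⊑(A ⊓ B); B⊑∃r.B
   open: L(x₀) ⊇ {A, B, ¬C, ∃r.B} (+ ∃-successors)
2. Hence (B ⊓ A) ⊑ (A ⊓ C): not entailed.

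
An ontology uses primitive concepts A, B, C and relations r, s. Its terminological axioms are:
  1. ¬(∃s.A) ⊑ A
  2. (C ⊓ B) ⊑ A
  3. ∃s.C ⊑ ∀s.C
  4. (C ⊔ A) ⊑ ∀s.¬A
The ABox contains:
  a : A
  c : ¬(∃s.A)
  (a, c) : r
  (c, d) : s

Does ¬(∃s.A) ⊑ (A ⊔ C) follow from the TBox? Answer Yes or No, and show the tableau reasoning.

1. ¬(∃s.A) ⊑ (A ⊔ C)  ⇔  (∀s.¬A ⊓ (¬A ⊓ ¬C)) unsat w.r.t. T
   all branches close; clash {A, ¬A} at x₀
2. Hence ¬(∃s.A) ⊑ (A ⊔ C): entailed.

Yes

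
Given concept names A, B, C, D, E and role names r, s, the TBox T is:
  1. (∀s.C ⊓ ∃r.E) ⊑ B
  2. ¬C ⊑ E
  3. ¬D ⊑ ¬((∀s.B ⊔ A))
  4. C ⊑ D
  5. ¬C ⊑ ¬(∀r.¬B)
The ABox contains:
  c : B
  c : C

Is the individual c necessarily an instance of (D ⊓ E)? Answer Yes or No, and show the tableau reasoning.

No

1. c : (D ⊓ E)?  L(c) = {B, C} ∪ {(¬D ⊔ ¬E)}
   apply at c: C⊑D
   open: L(c) ⊇ {B, C, D, ¬E} — c ∉ (D ⊓ E) possible
2. Hence c : (D ⊓ E): not entailed.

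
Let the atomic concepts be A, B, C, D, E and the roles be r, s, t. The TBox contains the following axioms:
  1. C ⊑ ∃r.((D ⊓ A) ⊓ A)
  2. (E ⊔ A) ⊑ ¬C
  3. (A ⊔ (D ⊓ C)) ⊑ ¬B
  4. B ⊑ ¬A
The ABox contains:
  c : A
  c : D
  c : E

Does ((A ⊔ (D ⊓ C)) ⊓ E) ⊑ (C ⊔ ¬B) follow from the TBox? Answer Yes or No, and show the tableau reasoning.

Yes

1. ((A ⊔ (D ⊓ C)) ⊓ E) ⊑ (C ⊔ ¬B)  ⇔  (((A ⊔ (D ⊓ C)) ⊓ E) ⊓ (¬C ⊓ B)) unsat w.r.t. T
   all branches close; clash {C, ¬C} at x₀
2. Hence ((A ⊔ (D ⊓ C)) ⊓ E) ⊑ (C ⊔ ¬B): entailed.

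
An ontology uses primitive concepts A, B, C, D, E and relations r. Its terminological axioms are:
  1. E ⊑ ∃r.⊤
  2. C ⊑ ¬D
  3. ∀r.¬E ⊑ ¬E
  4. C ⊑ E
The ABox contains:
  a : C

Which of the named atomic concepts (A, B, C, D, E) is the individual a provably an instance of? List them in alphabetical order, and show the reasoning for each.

1. a : A?  L(a) = {C} ∪ {¬A}
   apply at a: C⊑¬D; C⊑E
   open: L(a) ⊇ {C, E, ¬A, ¬D, ∃r.E, …} (+ ∃-successors) — a ∉ A possible
2. a : B?  L(a) = {C} ∪ {¬B}
   apply at a: C⊑¬D; C⊑E
   open: L(a) ⊇ {C, E, ¬B, ¬D, ∃r.E, …} (+ ∃-successors) — a ∉ B possible
3. a : C?  L(a) = {C} ∪ {¬C}
   clash {C, ¬C} at a — a ∈ C
4. a : D?  L(a) = {C} ∪ {¬D}
   apply at a: C⊑E
   open: L(a) ⊇ {C, E, ¬D, ∃r.E, ∃r.⊤} (+ ∃-successors) — a ∉ D possible
5. a : E?  L(a) = {C} ∪ {¬E}
   clash {E, ¬E} at a — a ∈ E
6. Entailed for a: {C, E}

{C, E}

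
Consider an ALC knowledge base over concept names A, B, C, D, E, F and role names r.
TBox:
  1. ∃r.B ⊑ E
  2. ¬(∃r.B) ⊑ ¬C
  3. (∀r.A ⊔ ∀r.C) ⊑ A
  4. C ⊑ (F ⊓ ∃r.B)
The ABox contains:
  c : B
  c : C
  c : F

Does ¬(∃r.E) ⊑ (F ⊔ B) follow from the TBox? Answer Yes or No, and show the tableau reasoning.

No

1. ¬(∃r.E) ⊑ (F ⊔ B)  ⇔  (∀r.¬E ⊓ (¬F ⊓ ¬B)) unsat w.r.t. T
   open: L(x₀) ⊇ {E, ¬B, ¬C, ¬F, ∀r.¬E, …} (+ ∃-successors)
2. Hence ¬(∃r.E) ⊑ (F ⊔ B): not entailed.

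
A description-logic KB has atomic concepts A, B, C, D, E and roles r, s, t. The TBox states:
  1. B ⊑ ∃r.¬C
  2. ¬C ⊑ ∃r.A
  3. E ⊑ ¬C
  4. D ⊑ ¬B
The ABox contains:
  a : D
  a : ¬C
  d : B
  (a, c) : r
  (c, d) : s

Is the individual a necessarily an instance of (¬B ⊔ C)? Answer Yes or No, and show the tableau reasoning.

Yes

1. a : (¬B ⊔ C)?  L(a) = {D, ¬C} ∪ {(B ⊓ ¬C)}
   clash {B, ¬B} at a — a ∈ (¬B ⊔ C)
2. Hence a : (¬B ⊔ C): entailed.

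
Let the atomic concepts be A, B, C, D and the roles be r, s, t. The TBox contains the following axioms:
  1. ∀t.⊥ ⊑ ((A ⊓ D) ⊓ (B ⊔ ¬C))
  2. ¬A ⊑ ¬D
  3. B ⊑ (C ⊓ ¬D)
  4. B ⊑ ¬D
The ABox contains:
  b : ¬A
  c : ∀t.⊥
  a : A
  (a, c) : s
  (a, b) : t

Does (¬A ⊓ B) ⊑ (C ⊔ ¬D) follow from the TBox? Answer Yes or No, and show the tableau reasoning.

Yes

1. (¬A ⊓ B) ⊑ (C ⊔ ¬D)  ⇔  ((¬A ⊓ B) ⊓ (¬C ⊓ D)) unsat w.r.t. T
   all branches close; clash {D, ¬D} at x₀
2. Hence (¬A ⊓ B) ⊑ (C ⊔ ¬D): entailed.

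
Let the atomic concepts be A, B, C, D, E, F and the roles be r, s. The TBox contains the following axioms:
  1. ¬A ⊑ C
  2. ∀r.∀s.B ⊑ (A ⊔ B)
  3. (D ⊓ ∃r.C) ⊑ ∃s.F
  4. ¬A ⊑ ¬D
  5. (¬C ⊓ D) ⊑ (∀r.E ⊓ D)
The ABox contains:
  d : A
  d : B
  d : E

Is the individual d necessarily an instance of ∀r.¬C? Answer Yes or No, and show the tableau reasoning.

No

1. d : ∀r.¬C?  L(d) = {A, B, E} ∪ {∃r.C}
   open: L(d) ⊇ {A, B, C, E, ¬D, …} (+ ∃-successors) — d ∉ ∀r.¬C possible
2. Hence d : ∀r.¬C: not entailed.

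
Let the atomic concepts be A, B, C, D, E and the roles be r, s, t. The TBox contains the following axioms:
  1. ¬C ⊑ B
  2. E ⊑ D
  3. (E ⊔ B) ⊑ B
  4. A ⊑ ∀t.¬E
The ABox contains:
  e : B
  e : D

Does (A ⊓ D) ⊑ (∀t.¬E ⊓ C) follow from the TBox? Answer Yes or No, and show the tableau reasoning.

No

1. (A ⊓ D) ⊑ (∀t.¬E ⊓ C)  ⇔  ((A ⊓ D) ⊓ (∃t.E ⊔ ¬C)) unsat w.r.t. T
   apply at x₀: A⊑∀t.¬E
   open: L(x₀) ⊇ {A, B, D, ¬C, ∀t.¬E}
2. Hence (A ⊓ D) ⊑ (∀t.¬E ⊓ C): not entailed.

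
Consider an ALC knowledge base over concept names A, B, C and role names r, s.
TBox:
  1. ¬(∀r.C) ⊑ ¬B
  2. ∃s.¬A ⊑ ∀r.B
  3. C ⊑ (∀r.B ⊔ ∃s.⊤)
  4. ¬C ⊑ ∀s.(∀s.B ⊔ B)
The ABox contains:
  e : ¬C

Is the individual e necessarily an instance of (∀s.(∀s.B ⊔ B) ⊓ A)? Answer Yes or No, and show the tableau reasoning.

1. e : (∀s.(∀s.B ⊔ B) ⊓ A)?  L(e) = {¬C} ∪ {(∃s.(∃s.¬B ⊓ ¬B) ⊔ ¬A)}
   apply at e: ¬C⊑∀s.(∀s.B ⊔ B)
   open: L(e) ⊇ {¬A, ¬C, ∀r.C, ∀s.(∀s.B ⊔ B), ∀s.A} — e ∉ (∀s.(∀s.B ⊔ B) ⊓ A) possible
2. Hence e : (∀s.(∀s.B ⊔ B) ⊓ A): not entailed.

No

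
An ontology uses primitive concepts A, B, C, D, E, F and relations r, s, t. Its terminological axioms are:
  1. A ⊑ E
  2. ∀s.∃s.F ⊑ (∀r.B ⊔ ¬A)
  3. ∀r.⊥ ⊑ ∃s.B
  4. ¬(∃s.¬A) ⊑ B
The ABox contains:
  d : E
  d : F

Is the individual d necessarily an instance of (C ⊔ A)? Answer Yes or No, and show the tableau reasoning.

No

1. d : (C ⊔ A)?  L(d) = {E, F} ∪ {(¬C ⊓ ¬A)}
   open: L(d) ⊇ {E, F, ¬A, ¬C, ∃r.⊤, …} (+ ∃-successors) — d ∉ (C ⊔ A) possible
2. Hence d : (C ⊔ A): not entailed.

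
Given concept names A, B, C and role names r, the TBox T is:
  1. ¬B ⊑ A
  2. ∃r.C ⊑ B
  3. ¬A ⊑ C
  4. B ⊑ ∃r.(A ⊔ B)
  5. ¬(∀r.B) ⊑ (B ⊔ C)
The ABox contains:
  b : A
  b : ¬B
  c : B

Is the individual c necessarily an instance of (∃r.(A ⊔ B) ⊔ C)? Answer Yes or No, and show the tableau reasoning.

1. c : (∃r.(A ⊔ B) ⊔ C)?  L(c) = {B} ∪ {(∀r.(¬A ⊓ ¬B) ⊓ ¬C)}
   clash {C, ¬C} at c — c ∈ (∃r.(A ⊔ B) ⊔ C)
2. Hence c : (∃r.(A ⊔ B) ⊔ C): entailed.

Yes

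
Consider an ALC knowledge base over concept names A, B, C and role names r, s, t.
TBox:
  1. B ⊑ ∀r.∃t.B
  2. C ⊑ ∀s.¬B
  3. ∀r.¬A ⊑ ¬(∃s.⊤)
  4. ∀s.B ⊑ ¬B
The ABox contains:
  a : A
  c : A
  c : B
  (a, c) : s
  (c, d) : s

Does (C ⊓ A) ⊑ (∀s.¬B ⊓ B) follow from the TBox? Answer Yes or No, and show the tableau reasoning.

1. (C ⊓ A) ⊑ (∀s.¬B ⊓ B)  ⇔  ((C ⊓ A) ⊓ (∃s.B ⊔ ¬B)) unsat w.r.t. T
   apply at x₀: C⊑∀s.¬B
   open: L(x₀) ⊇ {A, C, ¬B, ∀s.¬B, ∃r.A} (+ ∃-successors)
2. Hence (C ⊓ A) ⊑ (∀s.¬B ⊓ B): not entailed.

No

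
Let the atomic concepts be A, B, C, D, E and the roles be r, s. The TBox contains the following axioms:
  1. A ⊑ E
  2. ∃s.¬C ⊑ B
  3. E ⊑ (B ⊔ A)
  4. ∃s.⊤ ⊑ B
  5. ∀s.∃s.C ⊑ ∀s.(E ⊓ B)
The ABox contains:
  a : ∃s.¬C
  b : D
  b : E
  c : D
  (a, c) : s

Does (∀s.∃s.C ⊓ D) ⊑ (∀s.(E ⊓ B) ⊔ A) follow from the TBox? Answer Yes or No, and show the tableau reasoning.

1. (∀s.∃s.C ⊓ D) ⊑ (∀s.(E ⊓ B) ⊔ A)  ⇔  ((∀s.∃s.C ⊓ D) ⊓ (∃s.(¬E ⊔ ¬B) ⊓ ¬A)) unsat w.r.t. T
   all branches close; clash {A, ¬A} at x₀
2. Hence (∀s.∃s.C ⊓ D) ⊑ (∀s.(E ⊓ B) ⊔ A): entailed.

Yes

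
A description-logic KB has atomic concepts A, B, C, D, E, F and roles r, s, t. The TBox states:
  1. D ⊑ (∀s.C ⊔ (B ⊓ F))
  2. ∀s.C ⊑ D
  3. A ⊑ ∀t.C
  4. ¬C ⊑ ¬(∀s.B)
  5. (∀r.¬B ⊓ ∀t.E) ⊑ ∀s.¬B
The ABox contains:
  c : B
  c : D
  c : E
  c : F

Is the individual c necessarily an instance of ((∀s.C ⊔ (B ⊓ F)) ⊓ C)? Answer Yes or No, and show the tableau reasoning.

1. c : ((∀s.C ⊔ (B ⊓ F)) ⊓ C)?  L(c) = {B, D, E, F} ∪ {((∃s.¬C ⊓ (¬B ⊔ ¬F)) ⊔ ¬C)}
   apply at c: D⊑(∀s.C ⊔ (B ⊓ F))
   open: L(c) ⊇ {B, D, E, F, ¬A, …} (+ ∃-successors) — c ∉ ((∀s.C ⊔ (B ⊓ F)) ⊓ C) possible
2. Hence c : ((∀s.C ⊔ (B ⊓ F)) ⊓ C): not entailed.

No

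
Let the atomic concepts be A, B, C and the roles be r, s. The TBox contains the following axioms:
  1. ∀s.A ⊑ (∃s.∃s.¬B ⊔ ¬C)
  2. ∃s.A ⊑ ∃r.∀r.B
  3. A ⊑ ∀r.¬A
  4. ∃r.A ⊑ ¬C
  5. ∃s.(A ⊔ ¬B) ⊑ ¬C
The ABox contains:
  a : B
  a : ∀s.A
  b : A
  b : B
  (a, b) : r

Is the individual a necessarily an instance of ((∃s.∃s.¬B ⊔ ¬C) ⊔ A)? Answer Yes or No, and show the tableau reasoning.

Yes

1. a : ((∃s.∃s.¬B ⊔ ¬C) ⊔ A)?  L(a) = {B, ∀s.A} ∪ {((∀s.∀s.B ⊓ C) ⊓ ¬A)}
   clash {C, ¬C} at a — a ∈ ((∃s.∃s.¬B ⊔ ¬C) ⊔ A)
2. Hence a : ((∃s.∃s.¬B ⊔ ¬C) ⊔ A): entailed.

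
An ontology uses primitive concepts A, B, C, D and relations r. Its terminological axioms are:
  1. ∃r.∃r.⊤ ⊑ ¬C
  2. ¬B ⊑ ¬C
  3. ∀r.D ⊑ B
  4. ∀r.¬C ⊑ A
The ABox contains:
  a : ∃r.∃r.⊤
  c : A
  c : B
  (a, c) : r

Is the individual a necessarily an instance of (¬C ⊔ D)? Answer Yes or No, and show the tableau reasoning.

Yes

1. a : (¬C ⊔ D)?  L(a) = {∃r.∃r.⊤} ∪ {(C ⊓ ¬D)}
   clash {C, ¬C} at a — a ∈ (¬C ⊔ D)
2. Hence a : (¬C ⊔ D): entailed.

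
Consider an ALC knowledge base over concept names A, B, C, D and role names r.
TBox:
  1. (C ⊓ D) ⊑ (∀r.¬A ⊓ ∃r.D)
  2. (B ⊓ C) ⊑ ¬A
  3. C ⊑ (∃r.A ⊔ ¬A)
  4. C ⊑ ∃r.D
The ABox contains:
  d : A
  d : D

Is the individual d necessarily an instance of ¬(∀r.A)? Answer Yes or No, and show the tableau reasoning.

1. d : ¬(∀r.A)?  L(d) = {A, D} ∪ {∀r.A}
   open: L(d) ⊇ {A, D, ¬C, ∀r.A} — d ∉ ¬(∀r.A) possible
2. Hence d : ¬(∀r.A): not entailed.

No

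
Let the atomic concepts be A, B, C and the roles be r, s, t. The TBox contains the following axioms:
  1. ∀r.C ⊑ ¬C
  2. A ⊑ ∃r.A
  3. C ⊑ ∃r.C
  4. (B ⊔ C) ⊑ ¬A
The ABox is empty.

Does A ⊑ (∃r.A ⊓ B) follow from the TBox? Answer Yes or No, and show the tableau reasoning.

No

1. A ⊑ (∃r.A ⊓ B)  ⇔  (A ⊓ (∀r.¬A ⊔ ¬B)) unsat w.r.t. T
   apply at x₀: A⊑∃r.A
   open: L(x₀) ⊇ {A, ¬B, ¬C, ∃r.A} (+ ∃-successors)
2. Hence A ⊑ (∃r.A ⊓ B): not entailed.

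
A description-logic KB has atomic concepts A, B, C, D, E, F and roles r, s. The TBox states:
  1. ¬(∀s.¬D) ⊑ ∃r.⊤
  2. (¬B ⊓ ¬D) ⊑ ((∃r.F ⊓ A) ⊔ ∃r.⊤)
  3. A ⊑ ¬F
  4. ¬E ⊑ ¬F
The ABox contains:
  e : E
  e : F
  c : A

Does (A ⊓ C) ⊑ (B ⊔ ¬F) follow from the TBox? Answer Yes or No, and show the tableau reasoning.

1. (A ⊓ C) ⊑ (B ⊔ ¬F)  ⇔  ((A ⊓ C) ⊓ (¬B ⊓ F)) unsat w.r.t. T
   all branches close; clash {F, ¬F} at x₀
2. Hence (A ⊓ C) ⊑ (B ⊔ ¬F): entailed.

Yes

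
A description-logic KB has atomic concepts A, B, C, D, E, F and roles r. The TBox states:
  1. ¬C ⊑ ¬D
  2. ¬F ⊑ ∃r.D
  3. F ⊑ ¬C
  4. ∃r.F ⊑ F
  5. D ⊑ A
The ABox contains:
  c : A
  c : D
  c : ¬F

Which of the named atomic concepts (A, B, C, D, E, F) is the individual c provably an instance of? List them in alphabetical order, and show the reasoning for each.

{A, C, D}

1. c : A?  L(c) = {A, D, ¬F} ∪ {¬A}
   clash {A, ¬A} at c — c ∈ A
2. c : B?  L(c) = {A, D, ¬F} ∪ {¬B}
   apply at c: ¬F⊑∃r.D
   open: L(c) ⊇ {A, C, D, ¬B, ¬F, …} (+ ∃-successors) — c ∉ B possible
3. c : C?  L(c) = {A, D, ¬F} ∪ {¬C}
   clash {D, ¬D} at c — c ∈ C
4. c : D?  L(c) = {A, D, ¬F} ∪ {¬D}
   clash {D, ¬D} at c — c ∈ D
5. c : E?  L(c) = {A, D, ¬F} ∪ {¬E}
   apply at c: ¬F⊑∃r.D
   open: L(c) ⊇ {A, C, D, ¬E, ¬F, …} (+ ∃-successors) — c ∉ E possible
6. c : F?  L(c) = {A, D, ¬F} ∪ {¬F}
   apply at c: ¬F⊑∃r.D
   open: L(c) ⊇ {A, C, D, ¬F, ∀r.¬F, …} (+ ∃-successors) — c ∉ F possible
7. Entailed for c: {A, C, D}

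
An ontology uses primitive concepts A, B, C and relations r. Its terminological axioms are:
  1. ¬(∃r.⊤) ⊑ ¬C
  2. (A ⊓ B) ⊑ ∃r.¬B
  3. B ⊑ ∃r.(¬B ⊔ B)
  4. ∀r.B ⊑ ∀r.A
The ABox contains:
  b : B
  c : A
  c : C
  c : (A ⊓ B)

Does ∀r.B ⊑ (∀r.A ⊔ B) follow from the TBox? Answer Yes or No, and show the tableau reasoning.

1. ∀r.B ⊑ (∀r.A ⊔ B)  ⇔  (∀r.B ⊓ (∃r.¬A ⊓ ¬B)) unsat w.r.t. T
   all branches close; clash {B, ¬B} at an ∃-successor
2. Hence ∀r.B ⊑ (∀r.A ⊔ B): entailed.

Yes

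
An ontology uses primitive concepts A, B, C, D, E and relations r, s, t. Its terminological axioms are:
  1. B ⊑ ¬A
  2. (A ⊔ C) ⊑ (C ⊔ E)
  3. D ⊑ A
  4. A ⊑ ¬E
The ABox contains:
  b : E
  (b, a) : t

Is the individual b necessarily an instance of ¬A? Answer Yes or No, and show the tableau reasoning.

Yes

1. b : ¬A?  L(b) = {E} ∪ {A}
   clash {E, ¬E} at b — b ∈ ¬A
2. Hence b : ¬A: entailed.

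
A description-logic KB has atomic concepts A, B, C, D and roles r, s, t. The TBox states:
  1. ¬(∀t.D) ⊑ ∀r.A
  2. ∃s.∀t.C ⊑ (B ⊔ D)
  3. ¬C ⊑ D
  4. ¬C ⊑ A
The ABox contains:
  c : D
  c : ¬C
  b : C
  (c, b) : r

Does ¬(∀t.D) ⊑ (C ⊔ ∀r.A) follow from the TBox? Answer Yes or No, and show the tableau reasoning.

Yes

1. ¬(∀t.D) ⊑ (C ⊔ ∀r.A)  ⇔  (∃t.¬D ⊓ (¬C ⊓ ∃r.¬A)) unsat w.r.t. T
   all branches close; clash {A, ¬A} at an ∃-successor
2. Hence ¬(∀t.D) ⊑ (C ⊔ ∀r.A): entailed.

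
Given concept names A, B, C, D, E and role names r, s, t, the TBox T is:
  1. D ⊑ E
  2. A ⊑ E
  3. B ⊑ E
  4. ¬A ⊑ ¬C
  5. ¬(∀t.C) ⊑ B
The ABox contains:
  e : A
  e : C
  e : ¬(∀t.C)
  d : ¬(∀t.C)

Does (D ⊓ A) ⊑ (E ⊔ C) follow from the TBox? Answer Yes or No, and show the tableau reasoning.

Yes

1. (D ⊓ A) ⊑ (E ⊔ C)  ⇔  ((D ⊓ A) ⊓ (¬E ⊓ ¬C)) unsat w.r.t. T
   all branches close; clash {E, ¬E} at x₀
2. Hence (D ⊓ A) ⊑ (E ⊔ C): entailed.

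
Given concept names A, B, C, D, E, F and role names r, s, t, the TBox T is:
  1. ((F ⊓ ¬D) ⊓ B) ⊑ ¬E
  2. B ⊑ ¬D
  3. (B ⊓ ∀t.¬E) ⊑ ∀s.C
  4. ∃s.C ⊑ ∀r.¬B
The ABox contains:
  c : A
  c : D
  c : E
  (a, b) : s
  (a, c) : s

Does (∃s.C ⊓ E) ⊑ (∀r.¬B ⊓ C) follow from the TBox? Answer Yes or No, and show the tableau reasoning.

No

1. (∃s.C ⊓ E) ⊑ (∀r.¬B ⊓ C)  ⇔  ((∃s.C ⊓ E) ⊓ (∃r.B ⊔ ¬C)) unsat w.r.t. T
   apply at x₀: ∃s.C⊑∀r.¬B
   open: L(x₀) ⊇ {E, ¬B, ¬C, ∀r.¬B, ∃s.C} (+ ∃-successors)
2. Hence (∃s.C ⊓ E) ⊑ (∀r.¬B ⊓ C): not entailed.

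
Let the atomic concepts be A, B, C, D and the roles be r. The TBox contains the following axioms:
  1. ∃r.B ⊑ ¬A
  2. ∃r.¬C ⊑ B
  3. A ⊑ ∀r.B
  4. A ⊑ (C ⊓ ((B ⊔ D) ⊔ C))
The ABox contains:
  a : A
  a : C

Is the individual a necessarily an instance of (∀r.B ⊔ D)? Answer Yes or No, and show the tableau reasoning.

1. a : (∀r.B ⊔ D)?  L(a) = {A, C} ∪ {(∃r.¬B ⊓ ¬D)}
   clash {A, ¬A} at a — a ∈ (∀r.B ⊔ D)
2. Hence a : (∀r.B ⊔ D): entailed.

Yes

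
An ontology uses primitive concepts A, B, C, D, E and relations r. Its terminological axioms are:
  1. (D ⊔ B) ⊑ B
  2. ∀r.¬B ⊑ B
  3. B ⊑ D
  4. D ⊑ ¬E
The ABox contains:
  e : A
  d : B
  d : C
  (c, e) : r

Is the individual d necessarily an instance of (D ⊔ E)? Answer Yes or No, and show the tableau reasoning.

1. d : (D ⊔ E)?  L(d) = {B, C} ∪ {(¬D ⊓ ¬E)}
   clash {D, ¬D} at d — d ∈ (D ⊔ E)
2. Hence d : (D ⊔ E): entailed.

Yes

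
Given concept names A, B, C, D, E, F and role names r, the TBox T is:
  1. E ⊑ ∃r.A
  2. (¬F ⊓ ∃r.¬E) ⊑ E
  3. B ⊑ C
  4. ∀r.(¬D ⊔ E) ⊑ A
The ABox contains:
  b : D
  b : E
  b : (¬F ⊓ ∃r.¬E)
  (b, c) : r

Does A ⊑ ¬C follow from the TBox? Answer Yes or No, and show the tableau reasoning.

No

1. A ⊑ ¬C  ⇔  (A ⊓ C) unsat w.r.t. T
   open: L(x₀) ⊇ {A, C, F, ¬E}
2. Hence A ⊑ ¬C: not entailed.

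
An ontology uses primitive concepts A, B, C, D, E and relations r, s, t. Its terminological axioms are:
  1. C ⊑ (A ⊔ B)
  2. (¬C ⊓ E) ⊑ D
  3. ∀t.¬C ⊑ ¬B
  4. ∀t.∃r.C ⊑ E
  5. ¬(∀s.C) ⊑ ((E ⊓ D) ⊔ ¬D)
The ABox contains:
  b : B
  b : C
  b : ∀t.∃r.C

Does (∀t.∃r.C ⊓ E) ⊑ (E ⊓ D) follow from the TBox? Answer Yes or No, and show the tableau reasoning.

No

1. (∀t.∃r.C ⊓ E) ⊑ (E ⊓ D)  ⇔  ((∀t.∃r.C ⊓ E) ⊓ (¬E ⊔ ¬D)) unsat w.r.t. T
   open: L(x₀) ⊇ {A, C, E, ¬D, ∀s.C, …} (+ ∃-successors)
2. Hence (∀t.∃r.C ⊓ E) ⊑ (E ⊓ D): not entailed.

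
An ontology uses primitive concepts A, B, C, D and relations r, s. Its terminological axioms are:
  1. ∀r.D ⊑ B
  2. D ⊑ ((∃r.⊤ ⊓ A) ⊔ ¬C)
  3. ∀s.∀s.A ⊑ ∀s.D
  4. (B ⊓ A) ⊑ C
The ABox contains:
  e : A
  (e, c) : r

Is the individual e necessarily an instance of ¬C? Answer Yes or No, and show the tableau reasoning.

1. e : ¬C?  L(e) = {A} ∪ {C}
   open: L(e) ⊇ {A, C, ¬D, ∃r.¬D, ∃s.∃s.¬A} (+ ∃-successors) — e ∉ ¬C possible
2. Hence e : ¬C: not entailed.

No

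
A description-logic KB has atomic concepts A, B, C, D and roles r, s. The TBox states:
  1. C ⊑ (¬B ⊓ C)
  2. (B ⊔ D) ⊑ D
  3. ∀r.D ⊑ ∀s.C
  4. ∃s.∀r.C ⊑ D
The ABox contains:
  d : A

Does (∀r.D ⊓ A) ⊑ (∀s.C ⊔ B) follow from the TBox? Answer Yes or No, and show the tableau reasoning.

Yes

1. (∀r.D ⊓ A) ⊑ (∀s.C ⊔ B)  ⇔  ((∀r.D ⊓ A) ⊓ (∃s.¬C ⊓ ¬B)) unsat w.r.t. T
   all branches close; clash {C, ¬C} at an ∃-successor
2. Hence (∀r.D ⊓ A) ⊑ (∀s.C ⊔ B): entailed.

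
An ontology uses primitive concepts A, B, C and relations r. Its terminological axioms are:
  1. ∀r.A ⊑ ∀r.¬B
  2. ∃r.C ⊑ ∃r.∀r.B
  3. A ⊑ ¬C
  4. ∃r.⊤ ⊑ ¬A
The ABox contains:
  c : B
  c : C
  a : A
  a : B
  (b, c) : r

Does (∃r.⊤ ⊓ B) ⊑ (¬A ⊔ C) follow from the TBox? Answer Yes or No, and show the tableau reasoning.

Yes

1. (∃r.⊤ ⊓ B) ⊑ (¬A ⊔ C)  ⇔  ((∃r.⊤ ⊓ B) ⊓ (A ⊓ ¬C)) unsat w.r.t. T
   all branches close; clash {A, ¬A} at x₀
2. Hence (∃r.⊤ ⊓ B) ⊑ (¬A ⊔ C): entailed.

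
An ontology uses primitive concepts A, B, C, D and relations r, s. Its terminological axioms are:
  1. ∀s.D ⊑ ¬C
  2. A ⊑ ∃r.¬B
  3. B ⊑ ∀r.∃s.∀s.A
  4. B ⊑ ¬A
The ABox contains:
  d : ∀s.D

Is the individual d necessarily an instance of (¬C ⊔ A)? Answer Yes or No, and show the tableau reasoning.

1. d : (¬C ⊔ A)?  L(d) = {∀s.D} ∪ {(C ⊓ ¬A)}
   clash {C, ¬C} at d — d ∈ (¬C ⊔ A)
2. Hence d : (¬C ⊔ A): entailed.

Yes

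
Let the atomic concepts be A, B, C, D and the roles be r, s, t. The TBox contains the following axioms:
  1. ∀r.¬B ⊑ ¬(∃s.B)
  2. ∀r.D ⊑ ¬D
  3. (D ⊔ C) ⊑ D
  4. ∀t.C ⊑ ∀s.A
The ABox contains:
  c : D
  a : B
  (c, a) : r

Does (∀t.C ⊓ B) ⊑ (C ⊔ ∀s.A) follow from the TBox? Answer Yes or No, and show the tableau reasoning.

Yes

1. (∀t.C ⊓ B) ⊑ (C ⊔ ∀s.A)  ⇔  ((∀t.C ⊓ B) ⊓ (¬C ⊓ ∃s.¬A)) unsat w.r.t. T
   all branches close; clash {D, ¬D} at x₀
2. Hence (∀t.C ⊓ B) ⊑ (C ⊔ ∀s.A): entailed.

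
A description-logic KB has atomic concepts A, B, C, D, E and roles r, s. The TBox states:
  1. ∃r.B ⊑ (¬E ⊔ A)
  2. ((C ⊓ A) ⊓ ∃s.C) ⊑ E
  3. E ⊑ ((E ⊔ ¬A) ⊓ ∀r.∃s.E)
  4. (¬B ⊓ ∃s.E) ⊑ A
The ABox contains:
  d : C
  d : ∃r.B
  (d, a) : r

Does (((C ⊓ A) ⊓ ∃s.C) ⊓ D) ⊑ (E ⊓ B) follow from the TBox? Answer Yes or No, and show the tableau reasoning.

1. (((C ⊓ A) ⊓ ∃s.C) ⊓ D) ⊑ (E ⊓ B)  ⇔  ((((C ⊓ A) ⊓ ∃s.C) ⊓ D) ⊓ (¬E ⊔ ¬B)) unsat w.r.t. T
   apply at x₀: ((C ⊓ A) ⊓ ∃s.C)⊑E
   open: L(x₀) ⊇ {A, C, D, E, ¬B, …} (+ ∃-successors)
2. Hence (((C ⊓ A) ⊓ ∃s.C) ⊓ D) ⊑ (E ⊓ B): not entailed.

No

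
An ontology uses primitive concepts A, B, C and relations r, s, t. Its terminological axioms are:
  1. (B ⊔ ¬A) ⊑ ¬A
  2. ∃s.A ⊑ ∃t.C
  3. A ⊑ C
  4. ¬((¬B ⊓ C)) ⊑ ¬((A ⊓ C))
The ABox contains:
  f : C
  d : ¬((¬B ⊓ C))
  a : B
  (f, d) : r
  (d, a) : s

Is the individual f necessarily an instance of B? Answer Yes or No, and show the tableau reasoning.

No

1. f : B?  L(f) = {C} ∪ {¬B}
   open: L(f) ⊇ {A, C, ¬B, ∀s.¬A} — f ∉ B possible
2. Hence f : B: not entailed.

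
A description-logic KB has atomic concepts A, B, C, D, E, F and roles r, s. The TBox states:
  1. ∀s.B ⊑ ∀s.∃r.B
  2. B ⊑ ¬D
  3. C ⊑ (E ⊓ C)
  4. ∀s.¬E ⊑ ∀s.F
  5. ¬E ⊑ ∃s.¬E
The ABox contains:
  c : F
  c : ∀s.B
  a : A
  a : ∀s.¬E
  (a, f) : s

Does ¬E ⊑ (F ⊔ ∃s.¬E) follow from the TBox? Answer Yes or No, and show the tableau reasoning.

1. ¬E ⊑ (F ⊔ ∃s.¬E)  ⇔  (¬E ⊓ (¬F ⊓ ∀s.E)) unsat w.r.t. T
   all branches close; clash {E, ¬E} at x₀
2. Hence ¬E ⊑ (F ⊔ ∃s.¬E): entailed.

Yes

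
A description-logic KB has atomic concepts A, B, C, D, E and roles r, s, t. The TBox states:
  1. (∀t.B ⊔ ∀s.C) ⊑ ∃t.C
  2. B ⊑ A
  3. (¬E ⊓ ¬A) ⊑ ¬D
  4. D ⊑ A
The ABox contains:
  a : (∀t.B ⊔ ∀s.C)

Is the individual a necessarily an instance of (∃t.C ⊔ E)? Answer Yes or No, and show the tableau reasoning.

Yes

1. a : (∃t.C ⊔ E)?  L(a) = {(∀t.B ⊔ ∀s.C)} ∪ {(∀t.¬C ⊓ ¬E)}
   clash {C, ¬C} at an ∃-successor — a ∈ (∃t.C ⊔ E)
2. Hence a : (∃t.C ⊔ E): entailed.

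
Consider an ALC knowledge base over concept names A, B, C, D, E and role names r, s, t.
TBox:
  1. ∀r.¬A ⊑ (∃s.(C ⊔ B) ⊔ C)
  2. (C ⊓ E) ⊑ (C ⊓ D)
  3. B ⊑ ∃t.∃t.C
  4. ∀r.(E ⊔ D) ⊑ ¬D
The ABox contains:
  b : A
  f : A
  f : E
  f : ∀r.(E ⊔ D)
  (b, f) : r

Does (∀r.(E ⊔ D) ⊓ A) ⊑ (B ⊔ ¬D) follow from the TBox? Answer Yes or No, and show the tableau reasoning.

1. (∀r.(E ⊔ D) ⊓ A) ⊑ (B ⊔ ¬D)  ⇔  ((∀r.(E ⊔ D) ⊓ A) ⊓ (¬B ⊓ D)) unsat w.r.t. T
   all branches close; clash {D, ¬D} at x₀
2. Hence (∀r.(E ⊔ D) ⊓ A) ⊑ (B ⊔ ¬D): entailed.

Yes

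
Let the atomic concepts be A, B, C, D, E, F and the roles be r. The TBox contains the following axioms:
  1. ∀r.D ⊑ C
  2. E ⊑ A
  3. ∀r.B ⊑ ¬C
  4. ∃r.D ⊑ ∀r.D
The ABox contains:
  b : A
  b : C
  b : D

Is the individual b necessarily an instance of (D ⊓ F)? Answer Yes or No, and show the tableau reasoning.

1. b : (D ⊓ F)?  L(b) = {A, C, D} ∪ {(¬D ⊔ ¬F)}
   open: L(b) ⊇ {A, C, D, ¬F, ∀r.¬D, …} (+ ∃-successors) — b ∉ (D ⊓ F) possible
2. Hence b : (D ⊓ F): not entailed.

No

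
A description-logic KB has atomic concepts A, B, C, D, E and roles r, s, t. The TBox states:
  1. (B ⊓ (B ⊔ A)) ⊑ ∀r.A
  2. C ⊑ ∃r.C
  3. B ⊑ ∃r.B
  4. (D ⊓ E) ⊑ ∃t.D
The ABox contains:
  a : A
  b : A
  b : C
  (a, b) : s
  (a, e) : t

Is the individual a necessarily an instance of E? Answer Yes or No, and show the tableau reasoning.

1. a : E?  L(a) = {A} ∪ {¬E}
   open: L(a) ⊇ {A, ¬B, ¬C, ¬E} — a ∉ E possible
2. Hence a : E: not entailed.

No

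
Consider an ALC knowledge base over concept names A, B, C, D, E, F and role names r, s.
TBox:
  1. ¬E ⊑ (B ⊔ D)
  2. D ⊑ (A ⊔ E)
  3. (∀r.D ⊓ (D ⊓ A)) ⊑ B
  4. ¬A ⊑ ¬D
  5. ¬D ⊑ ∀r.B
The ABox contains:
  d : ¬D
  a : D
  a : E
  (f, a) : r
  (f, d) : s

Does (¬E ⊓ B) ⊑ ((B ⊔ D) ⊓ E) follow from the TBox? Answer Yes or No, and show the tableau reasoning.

No

1. (¬E ⊓ B) ⊑ ((B ⊔ D) ⊓ E)  ⇔  ((¬E ⊓ B) ⊓ ((¬B ⊓ ¬D) ⊔ ¬E)) unsat w.r.t. T
   apply at x₀: ¬E⊑(B ⊔ D)
   open: L(x₀) ⊇ {A, B, D, ¬E}
2. Hence (¬E ⊓ B) ⊑ ((B ⊔ D) ⊓ E): not entailed.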